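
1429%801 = 628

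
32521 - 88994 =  - 56473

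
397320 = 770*516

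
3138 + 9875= 13013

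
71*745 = 52895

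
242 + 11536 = 11778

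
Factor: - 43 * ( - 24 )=2^3*3^1 *43^1 = 1032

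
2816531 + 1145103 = 3961634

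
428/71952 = 107/17988= 0.01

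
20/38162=10/19081 = 0.00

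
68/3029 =68/3029 = 0.02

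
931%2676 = 931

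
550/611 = 550/611 = 0.90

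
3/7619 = 3/7619  =  0.00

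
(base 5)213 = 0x3A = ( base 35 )1N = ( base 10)58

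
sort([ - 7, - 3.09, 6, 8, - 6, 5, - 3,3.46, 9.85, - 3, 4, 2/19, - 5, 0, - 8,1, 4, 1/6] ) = [  -  8, - 7, - 6, - 5, - 3.09, - 3, - 3, 0, 2/19, 1/6, 1,3.46,4, 4,5, 6, 8, 9.85 ]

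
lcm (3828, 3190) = 19140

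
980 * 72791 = 71335180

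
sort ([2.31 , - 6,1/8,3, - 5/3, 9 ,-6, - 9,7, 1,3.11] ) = [ - 9, - 6, - 6,  -  5/3, 1/8,1,2.31, 3, 3.11,7,9 ]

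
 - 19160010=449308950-468468960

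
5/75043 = 5/75043= 0.00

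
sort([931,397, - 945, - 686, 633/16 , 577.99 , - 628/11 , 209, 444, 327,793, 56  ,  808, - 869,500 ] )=[ - 945,-869,-686, -628/11 , 633/16, 56,  209, 327,397,444,  500,577.99, 793,  808,931 ]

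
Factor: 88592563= 3847^1*23029^1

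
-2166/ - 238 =1083/119=9.10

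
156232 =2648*59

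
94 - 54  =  40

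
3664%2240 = 1424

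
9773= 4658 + 5115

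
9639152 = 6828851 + 2810301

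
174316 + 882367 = 1056683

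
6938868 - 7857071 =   -  918203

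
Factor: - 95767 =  - 7^1*13681^1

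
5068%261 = 109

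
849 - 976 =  - 127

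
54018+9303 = 63321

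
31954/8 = 15977/4  =  3994.25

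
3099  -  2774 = 325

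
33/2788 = 33/2788= 0.01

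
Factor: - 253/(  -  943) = 11/41 = 11^1 * 41^( - 1 )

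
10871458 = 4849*2242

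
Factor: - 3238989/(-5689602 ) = 1079663/1896534 = 2^( - 1 )*3^( - 4) * 13^1*23^(- 1)*53^1 * 509^( - 1)*1567^1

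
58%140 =58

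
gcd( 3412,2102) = 2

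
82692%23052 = 13536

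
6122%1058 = 832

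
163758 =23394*7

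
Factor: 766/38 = 19^( - 1)*383^1 = 383/19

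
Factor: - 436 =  - 2^2*109^1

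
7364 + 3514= 10878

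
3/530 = 3/530=0.01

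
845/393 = 2 + 59/393 = 2.15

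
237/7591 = 237/7591 = 0.03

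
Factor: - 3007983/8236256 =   -  2^( -5 )*3^1*7^ ( - 1)*11^1*83^(-1)*443^(  -  1) *91151^1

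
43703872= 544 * 80338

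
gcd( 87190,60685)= 5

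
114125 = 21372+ 92753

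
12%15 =12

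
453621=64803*7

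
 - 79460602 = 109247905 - 188708507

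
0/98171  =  0  =  0.00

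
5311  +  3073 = 8384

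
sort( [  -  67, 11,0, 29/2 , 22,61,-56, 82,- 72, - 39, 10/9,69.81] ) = [ - 72, - 67, - 56, - 39,0, 10/9,11, 29/2,22 , 61,69.81,82] 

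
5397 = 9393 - 3996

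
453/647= 453/647 = 0.70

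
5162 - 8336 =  - 3174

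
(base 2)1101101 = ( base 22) 4L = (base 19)5e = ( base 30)3j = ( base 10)109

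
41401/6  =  6900 + 1/6 =6900.17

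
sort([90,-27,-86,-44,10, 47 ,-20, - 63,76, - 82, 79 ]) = [ - 86, - 82,-63,-44, -27,- 20,10,47 , 76,79,90]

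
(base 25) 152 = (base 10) 752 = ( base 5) 11002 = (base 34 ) m4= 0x2f0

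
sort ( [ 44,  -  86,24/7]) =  [- 86 , 24/7,44] 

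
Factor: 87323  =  87323^1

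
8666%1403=248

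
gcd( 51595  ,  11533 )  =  607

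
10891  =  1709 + 9182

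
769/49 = 15 + 34/49 = 15.69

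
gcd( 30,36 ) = 6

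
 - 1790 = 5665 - 7455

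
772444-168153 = 604291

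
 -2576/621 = -5 + 23/27 = - 4.15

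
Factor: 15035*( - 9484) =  - 142591940 = - 2^2*5^1*31^1*97^1*2371^1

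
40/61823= 40/61823 = 0.00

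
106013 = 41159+64854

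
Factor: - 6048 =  - 2^5*3^3 * 7^1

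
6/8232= 1/1372=   0.00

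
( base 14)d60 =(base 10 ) 2632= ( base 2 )101001001000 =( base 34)29e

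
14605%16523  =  14605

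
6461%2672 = 1117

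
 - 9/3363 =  - 3/1121  =  - 0.00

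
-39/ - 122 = 39/122 = 0.32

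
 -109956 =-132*833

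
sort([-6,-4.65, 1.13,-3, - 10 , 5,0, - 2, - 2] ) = [ - 10, - 6, - 4.65,  -  3, -2, - 2,0, 1.13,5]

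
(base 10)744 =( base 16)2e8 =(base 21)1E9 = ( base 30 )OO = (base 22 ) 1BI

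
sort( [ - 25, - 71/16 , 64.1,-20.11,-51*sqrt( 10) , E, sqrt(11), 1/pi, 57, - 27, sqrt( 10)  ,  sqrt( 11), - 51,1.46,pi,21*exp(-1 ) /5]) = [ -51 * sqrt( 10 ),  -  51, - 27,-25,-20.11, - 71/16,  1/pi, 1.46, 21 *exp (-1) /5,E,pi,sqrt ( 10),  sqrt( 11 ), sqrt( 11),57, 64.1]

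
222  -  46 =176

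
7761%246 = 135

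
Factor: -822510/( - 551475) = 2^1 * 3^( - 1 )*5^ ( - 1 )*13^1* 37^1 *43^( - 1 )=962/645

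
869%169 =24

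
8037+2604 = 10641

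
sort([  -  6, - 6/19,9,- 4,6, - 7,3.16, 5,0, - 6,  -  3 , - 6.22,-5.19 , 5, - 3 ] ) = [  -  7, - 6.22, - 6, - 6,-5.19,- 4, - 3, - 3,  -  6/19,0,3.16,5,5,6,9] 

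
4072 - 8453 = -4381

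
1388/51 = 27+11/51 =27.22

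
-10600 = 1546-12146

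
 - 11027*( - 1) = 11027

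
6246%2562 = 1122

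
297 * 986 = 292842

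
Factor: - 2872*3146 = -9035312 = - 2^4*11^2*13^1*359^1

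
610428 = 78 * 7826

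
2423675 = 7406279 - 4982604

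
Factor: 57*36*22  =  45144=   2^3*3^3*11^1*19^1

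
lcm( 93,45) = 1395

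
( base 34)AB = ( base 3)111000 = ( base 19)i9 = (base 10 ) 351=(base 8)537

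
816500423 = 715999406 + 100501017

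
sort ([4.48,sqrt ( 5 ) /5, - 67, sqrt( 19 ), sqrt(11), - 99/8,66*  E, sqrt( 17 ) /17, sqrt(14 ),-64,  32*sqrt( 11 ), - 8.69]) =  [ - 67, - 64,-99/8, - 8.69, sqrt( 17)/17,  sqrt( 5 )/5,sqrt( 11), sqrt ( 14 ),sqrt( 19),4.48,32*sqrt( 11 ),66 * E] 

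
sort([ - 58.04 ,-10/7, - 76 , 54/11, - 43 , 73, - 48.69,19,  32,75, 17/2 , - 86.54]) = [ - 86.54,-76, - 58.04 ,-48.69, - 43, - 10/7, 54/11,17/2 , 19 , 32, 73,75]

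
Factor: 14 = 2^1*7^1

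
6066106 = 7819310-1753204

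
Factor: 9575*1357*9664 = 125567009600 =2^6*5^2*23^1*59^1*151^1*383^1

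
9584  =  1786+7798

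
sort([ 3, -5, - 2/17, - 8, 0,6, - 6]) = [-8,-6, - 5, - 2/17, 0, 3, 6]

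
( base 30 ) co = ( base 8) 600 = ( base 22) ha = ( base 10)384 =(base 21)I6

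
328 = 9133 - 8805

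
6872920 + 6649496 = 13522416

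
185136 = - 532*(  -  348) 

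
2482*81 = 201042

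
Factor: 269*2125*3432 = 2^3*3^1 * 5^3*11^1 * 13^1*17^1*269^1 = 1961817000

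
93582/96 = 974 + 13/16 =974.81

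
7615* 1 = 7615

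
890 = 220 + 670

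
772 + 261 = 1033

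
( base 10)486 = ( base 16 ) 1e6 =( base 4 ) 13212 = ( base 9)600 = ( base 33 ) eo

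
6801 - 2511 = 4290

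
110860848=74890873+35969975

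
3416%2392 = 1024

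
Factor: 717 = 3^1*239^1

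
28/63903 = 4/9129 = 0.00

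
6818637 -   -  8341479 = 15160116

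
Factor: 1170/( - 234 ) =- 5^1 = -5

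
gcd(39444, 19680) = 12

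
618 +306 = 924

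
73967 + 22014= 95981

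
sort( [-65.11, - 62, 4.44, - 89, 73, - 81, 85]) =[ - 89, - 81, - 65.11 , - 62,4.44, 73, 85 ]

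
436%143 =7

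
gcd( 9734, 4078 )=2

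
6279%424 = 343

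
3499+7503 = 11002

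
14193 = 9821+4372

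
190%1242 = 190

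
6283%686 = 109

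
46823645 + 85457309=132280954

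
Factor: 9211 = 61^1 * 151^1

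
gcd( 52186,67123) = 1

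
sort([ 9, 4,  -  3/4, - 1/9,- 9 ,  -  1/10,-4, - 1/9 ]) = [ - 9, - 4, - 3/4 , - 1/9, -1/9 ,- 1/10 , 4, 9 ] 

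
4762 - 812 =3950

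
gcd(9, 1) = 1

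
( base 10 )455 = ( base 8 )707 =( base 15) 205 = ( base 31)el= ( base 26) hd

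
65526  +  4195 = 69721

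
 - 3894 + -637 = - 4531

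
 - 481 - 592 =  - 1073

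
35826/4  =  17913/2 = 8956.50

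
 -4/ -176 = 1/44 =0.02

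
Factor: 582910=2^1*5^1*71^1*821^1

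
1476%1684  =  1476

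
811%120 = 91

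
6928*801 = 5549328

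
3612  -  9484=-5872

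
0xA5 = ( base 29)5k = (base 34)4T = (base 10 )165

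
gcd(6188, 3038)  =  14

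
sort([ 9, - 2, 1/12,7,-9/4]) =[-9/4, - 2, 1/12, 7, 9] 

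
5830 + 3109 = 8939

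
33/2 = 33/2=16.50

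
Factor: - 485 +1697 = 1212 = 2^2*3^1*101^1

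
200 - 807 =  - 607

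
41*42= 1722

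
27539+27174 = 54713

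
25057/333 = 75 + 82/333=75.25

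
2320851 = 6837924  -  4517073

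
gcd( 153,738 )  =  9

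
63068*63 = 3973284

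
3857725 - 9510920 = - 5653195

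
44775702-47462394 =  - 2686692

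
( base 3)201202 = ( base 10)533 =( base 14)2a1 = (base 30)HN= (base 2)1000010101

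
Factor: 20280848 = 2^4*7^1*23^1*7873^1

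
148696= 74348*2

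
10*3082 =30820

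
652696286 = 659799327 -7103041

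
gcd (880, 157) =1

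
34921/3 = 34921/3=   11640.33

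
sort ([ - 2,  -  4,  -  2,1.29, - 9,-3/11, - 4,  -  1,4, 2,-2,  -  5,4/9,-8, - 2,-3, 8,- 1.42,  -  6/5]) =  [ -9, - 8 ,  -  5,-4, - 4, - 3, - 2 ,-2,  -  2,-2, - 1.42, - 6/5,  -  1, - 3/11,4/9,  1.29,  2,  4,8]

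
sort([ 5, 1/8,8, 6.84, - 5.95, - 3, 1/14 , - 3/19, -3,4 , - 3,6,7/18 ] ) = [ - 5.95, - 3,- 3,- 3 ,- 3/19, 1/14,1/8,7/18,4,5 , 6, 6.84,8]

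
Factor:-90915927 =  - 3^1*30305309^1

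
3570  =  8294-4724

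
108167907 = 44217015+63950892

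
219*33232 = 7277808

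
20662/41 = 503+39/41=503.95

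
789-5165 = - 4376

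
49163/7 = 7023+2/7 = 7023.29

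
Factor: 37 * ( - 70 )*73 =-2^1*5^1*7^1*37^1 *73^1 = -189070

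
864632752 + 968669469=1833302221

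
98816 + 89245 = 188061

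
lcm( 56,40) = 280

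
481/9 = 53 + 4/9 = 53.44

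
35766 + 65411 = 101177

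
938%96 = 74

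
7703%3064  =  1575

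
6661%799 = 269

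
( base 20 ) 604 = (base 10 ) 2404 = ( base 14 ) c3a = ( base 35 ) 1XO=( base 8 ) 4544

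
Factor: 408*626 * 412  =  2^6  *  3^1 * 17^1*103^1*313^1 = 105228096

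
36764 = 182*202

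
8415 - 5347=3068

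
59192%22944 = 13304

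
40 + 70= 110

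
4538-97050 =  -92512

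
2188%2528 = 2188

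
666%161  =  22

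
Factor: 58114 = 2^1*7^2*593^1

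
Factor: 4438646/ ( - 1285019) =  - 2^1*29^( - 1) * 73^( - 1) * 607^( - 1 )*2219323^1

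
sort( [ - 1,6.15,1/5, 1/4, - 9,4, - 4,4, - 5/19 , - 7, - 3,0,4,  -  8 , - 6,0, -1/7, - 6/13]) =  [ - 9, - 8 , - 7, - 6, - 4, - 3,  -  1, -6/13, - 5/19 , - 1/7, 0, 0,1/5, 1/4,4,4, 4, 6.15] 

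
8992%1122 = 16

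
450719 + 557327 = 1008046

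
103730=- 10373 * ( - 10 ) 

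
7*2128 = 14896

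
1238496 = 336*3686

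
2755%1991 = 764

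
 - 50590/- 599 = 50590/599 = 84.46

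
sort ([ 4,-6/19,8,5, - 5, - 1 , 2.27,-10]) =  [-10 , - 5, - 1, - 6/19,  2.27,  4, 5, 8 ] 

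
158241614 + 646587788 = 804829402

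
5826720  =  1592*3660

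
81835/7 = 11690 + 5/7 = 11690.71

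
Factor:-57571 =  - 57571^1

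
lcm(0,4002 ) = 0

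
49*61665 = 3021585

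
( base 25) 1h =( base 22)1K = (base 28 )1E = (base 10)42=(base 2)101010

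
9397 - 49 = 9348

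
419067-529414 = -110347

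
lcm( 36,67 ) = 2412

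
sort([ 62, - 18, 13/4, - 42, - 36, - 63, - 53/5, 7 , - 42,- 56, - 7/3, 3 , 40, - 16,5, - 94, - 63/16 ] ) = [-94,-63, - 56,  -  42, - 42, - 36, - 18, - 16, - 53/5,  -  63/16, -7/3, 3,13/4, 5, 7,40, 62] 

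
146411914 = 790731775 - 644319861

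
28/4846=14/2423= 0.01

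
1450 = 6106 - 4656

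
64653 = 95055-30402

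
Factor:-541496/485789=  - 2^3* 113^1 * 811^( - 1 ) = -  904/811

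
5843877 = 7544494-1700617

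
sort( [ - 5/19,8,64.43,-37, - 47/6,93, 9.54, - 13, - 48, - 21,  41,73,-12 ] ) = [-48, - 37,  -  21, - 13, -12, - 47/6, - 5/19, 8,9.54, 41,64.43, 73, 93 ]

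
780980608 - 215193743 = 565786865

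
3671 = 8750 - 5079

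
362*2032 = 735584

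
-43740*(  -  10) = 437400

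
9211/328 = 9211/328 = 28.08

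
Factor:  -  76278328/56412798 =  - 38139164/28206399 = -2^2*3^(-1)*7^1*13^( - 1) * 83^1 *241^(-1 )*3001^( - 1 )*16411^1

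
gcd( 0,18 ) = 18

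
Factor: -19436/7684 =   -  43/17 = -  17^(-1) *43^1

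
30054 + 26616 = 56670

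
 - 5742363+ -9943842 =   -  15686205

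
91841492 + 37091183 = 128932675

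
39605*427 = 16911335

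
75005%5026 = 4641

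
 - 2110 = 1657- 3767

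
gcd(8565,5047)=1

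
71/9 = 71/9 = 7.89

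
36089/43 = 839 + 12/43=839.28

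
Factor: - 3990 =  - 2^1*3^1  *  5^1*7^1 * 19^1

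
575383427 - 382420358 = 192963069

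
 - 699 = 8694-9393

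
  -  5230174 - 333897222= - 339127396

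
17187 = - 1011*( - 17)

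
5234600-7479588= - 2244988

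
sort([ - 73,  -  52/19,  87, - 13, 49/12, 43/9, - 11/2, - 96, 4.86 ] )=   [ - 96, - 73, - 13, - 11/2, -52/19,49/12, 43/9,  4.86, 87 ] 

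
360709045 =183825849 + 176883196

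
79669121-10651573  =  69017548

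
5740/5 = 1148 = 1148.00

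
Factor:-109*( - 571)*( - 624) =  - 38837136 =-2^4*3^1*13^1*109^1*571^1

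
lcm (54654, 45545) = 273270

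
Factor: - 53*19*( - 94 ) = 2^1*19^1*47^1*53^1 = 94658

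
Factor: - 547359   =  -3^1*182453^1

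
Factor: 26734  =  2^1*13367^1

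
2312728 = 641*3608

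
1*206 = 206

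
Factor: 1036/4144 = 2^( - 2 ) = 1/4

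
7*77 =539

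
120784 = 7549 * 16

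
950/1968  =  475/984=0.48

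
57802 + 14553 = 72355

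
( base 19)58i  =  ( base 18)61D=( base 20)4IF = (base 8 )3667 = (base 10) 1975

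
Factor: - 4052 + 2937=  - 5^1*223^1= -1115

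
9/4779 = 1/531 = 0.00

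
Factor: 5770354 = 2^1 * 2885177^1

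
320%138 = 44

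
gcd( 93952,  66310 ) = 2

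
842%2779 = 842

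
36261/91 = 398 + 43/91 = 398.47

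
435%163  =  109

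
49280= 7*7040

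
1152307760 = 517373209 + 634934551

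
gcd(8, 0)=8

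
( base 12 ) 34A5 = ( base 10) 5885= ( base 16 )16fd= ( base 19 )g5e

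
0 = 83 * 0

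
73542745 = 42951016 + 30591729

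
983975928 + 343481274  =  1327457202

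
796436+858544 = 1654980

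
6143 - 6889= -746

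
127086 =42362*3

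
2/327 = 2/327= 0.01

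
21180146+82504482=103684628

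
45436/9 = 5048+4/9 = 5048.44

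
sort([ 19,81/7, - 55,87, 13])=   [- 55, 81/7, 13, 19 , 87 ]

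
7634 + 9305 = 16939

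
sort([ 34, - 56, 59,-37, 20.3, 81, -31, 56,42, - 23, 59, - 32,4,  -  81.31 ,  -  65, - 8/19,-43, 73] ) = [ - 81.31, - 65, - 56,-43,-37, - 32,-31,-23,  -  8/19 , 4, 20.3,34, 42, 56, 59 , 59,  73 , 81 ] 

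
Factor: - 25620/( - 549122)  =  2^1 * 3^1* 5^1*643^( - 1) = 30/643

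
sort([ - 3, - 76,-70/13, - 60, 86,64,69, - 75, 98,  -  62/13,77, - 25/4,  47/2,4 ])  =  [ - 76, - 75, - 60, - 25/4, - 70/13, - 62/13, - 3,4,47/2,64,69, 77,  86, 98]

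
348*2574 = 895752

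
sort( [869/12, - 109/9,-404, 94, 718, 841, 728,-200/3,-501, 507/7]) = [- 501,-404, - 200/3, - 109/9,869/12 , 507/7, 94, 718,728, 841 ] 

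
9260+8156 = 17416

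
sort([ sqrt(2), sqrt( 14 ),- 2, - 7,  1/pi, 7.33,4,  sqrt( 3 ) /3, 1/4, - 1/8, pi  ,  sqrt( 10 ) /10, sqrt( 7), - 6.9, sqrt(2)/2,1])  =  [ - 7, - 6.9, - 2, - 1/8, 1/4,  sqrt( 10 )/10,1/pi, sqrt( 3) /3 , sqrt( 2)/2, 1,  sqrt ( 2 ),sqrt(7), pi,  sqrt (14),4,  7.33 ]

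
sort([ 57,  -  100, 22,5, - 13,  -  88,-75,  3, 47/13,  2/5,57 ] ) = [ - 100, - 88,-75  , - 13, 2/5,  3, 47/13, 5, 22, 57, 57]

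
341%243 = 98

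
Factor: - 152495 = -5^1 * 7^1*4357^1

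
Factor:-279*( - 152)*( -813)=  - 2^3*3^3 * 19^1*31^1*271^1 = -34477704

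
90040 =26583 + 63457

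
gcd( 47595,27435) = 15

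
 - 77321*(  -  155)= 11984755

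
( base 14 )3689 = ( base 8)22471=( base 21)10CG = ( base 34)889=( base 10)9529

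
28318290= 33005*858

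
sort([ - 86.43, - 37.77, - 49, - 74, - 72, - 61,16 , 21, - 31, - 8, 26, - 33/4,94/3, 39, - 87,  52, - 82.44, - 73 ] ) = [ - 87, - 86.43,  -  82.44, - 74, - 73, - 72, - 61, - 49, - 37.77, - 31, - 33/4,-8, 16,21, 26,94/3, 39,52 ]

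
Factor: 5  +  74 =79^1  =  79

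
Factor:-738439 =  - 13^1*43^1*1321^1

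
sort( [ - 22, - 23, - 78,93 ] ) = [-78,-23, - 22, 93 ]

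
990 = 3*330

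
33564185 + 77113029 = 110677214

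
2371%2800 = 2371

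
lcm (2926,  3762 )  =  26334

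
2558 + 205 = 2763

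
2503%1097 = 309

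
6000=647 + 5353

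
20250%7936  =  4378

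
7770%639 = 102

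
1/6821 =1/6821 = 0.00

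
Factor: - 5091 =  - 3^1*1697^1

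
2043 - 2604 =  - 561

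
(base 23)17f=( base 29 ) O9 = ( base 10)705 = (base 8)1301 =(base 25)135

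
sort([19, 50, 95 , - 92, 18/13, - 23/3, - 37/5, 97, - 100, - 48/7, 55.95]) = [ - 100, - 92,- 23/3, - 37/5,  -  48/7, 18/13,19, 50 , 55.95, 95,97 ]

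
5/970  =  1/194 = 0.01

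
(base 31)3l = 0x72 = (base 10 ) 114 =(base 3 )11020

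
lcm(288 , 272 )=4896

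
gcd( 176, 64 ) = 16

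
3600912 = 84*42868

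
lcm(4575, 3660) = 18300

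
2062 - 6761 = - 4699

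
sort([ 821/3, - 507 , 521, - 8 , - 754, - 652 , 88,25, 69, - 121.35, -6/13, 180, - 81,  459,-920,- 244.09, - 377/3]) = [ - 920, - 754, - 652, - 507, - 244.09, - 377/3, - 121.35, - 81,-8, - 6/13,25,69,  88, 180,821/3,  459, 521] 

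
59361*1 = 59361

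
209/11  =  19 = 19.00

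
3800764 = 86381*44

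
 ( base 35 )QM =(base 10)932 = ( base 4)32210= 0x3a4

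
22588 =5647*4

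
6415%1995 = 430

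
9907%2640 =1987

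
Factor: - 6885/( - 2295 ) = 3^1=3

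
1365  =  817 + 548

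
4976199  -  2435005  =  2541194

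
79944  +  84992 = 164936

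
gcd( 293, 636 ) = 1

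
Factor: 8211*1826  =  14993286=2^1*3^1*7^1*11^1*17^1*23^1*83^1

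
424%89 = 68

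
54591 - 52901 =1690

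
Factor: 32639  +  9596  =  42235 = 5^1*8447^1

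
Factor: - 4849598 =-2^1* 13^1*19^1*9817^1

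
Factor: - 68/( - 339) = 2^2* 3^(-1)*17^1*113^( - 1)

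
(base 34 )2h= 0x55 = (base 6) 221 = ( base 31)2N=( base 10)85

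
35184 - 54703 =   -  19519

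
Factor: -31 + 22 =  - 9 =- 3^2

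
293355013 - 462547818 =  - 169192805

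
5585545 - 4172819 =1412726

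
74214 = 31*2394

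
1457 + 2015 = 3472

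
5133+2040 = 7173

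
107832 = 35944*3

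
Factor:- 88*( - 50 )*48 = 2^8*3^1*5^2*11^1= 211200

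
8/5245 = 8/5245 = 0.00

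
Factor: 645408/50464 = 3^5 *19^( -1)= 243/19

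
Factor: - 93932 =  - 2^2 * 23^1*1021^1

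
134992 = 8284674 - 8149682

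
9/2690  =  9/2690 = 0.00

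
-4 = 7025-7029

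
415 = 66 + 349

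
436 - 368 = 68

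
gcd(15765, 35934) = 3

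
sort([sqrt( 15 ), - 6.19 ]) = [ - 6.19,sqrt(15 ) ] 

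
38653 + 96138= 134791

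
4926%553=502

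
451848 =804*562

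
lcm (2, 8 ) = 8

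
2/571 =2/571 = 0.00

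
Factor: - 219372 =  - 2^2*3^1*101^1  *  181^1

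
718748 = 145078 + 573670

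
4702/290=2351/145  =  16.21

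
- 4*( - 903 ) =3612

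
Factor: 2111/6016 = 2^(-7 )*47^( - 1 )*2111^1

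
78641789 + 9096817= 87738606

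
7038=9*782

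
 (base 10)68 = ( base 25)2I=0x44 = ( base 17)40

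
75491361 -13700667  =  61790694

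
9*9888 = 88992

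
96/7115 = 96/7115 = 0.01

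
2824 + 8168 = 10992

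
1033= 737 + 296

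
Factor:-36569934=  -  2^1*3^3*73^1* 9277^1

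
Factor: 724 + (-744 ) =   -  20=   -  2^2*5^1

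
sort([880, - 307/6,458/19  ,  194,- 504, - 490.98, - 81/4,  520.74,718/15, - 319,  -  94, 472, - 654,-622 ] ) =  [ - 654, - 622, - 504, - 490.98 , - 319,-94, - 307/6, - 81/4,  458/19,718/15 , 194,472,  520.74 , 880 ]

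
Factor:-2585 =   -  5^1*11^1*47^1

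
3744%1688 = 368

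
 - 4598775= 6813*( - 675)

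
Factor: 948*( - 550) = -2^3*3^1* 5^2 * 11^1*79^1 = - 521400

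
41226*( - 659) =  - 27167934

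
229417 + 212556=441973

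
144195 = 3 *48065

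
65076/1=65076  =  65076.00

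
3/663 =1/221 = 0.00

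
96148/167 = 575  +  123/167 =575.74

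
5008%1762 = 1484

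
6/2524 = 3/1262 = 0.00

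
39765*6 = 238590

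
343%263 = 80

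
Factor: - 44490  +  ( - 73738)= - 118228=-2^2*11^1*2687^1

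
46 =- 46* ( - 1 )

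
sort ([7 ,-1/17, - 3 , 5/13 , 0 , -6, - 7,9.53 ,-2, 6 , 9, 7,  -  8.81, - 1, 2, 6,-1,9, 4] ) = [ - 8.81,  -  7 , - 6,  -  3, - 2, - 1 , - 1, - 1/17, 0, 5/13, 2, 4 , 6, 6 , 7 , 7, 9,9, 9.53 ]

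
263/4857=263/4857 = 0.05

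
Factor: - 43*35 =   -  1505 = -5^1*7^1*43^1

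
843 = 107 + 736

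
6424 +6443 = 12867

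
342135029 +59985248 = 402120277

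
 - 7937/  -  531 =14  +  503/531 = 14.95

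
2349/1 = 2349  =  2349.00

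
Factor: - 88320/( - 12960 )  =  184/27 = 2^3*3^(-3)*23^1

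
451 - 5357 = - 4906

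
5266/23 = 228+22/23  =  228.96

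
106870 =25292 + 81578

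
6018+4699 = 10717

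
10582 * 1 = 10582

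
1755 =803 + 952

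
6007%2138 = 1731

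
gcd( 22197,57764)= 7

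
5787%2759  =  269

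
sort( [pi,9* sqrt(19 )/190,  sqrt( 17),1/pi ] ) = [ 9*sqrt(19 )/190,1/pi,  pi,sqrt(  17)] 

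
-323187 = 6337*( - 51)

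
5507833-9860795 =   -  4352962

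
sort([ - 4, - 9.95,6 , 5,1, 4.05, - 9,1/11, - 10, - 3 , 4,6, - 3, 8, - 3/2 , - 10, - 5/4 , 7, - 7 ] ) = [ - 10, - 10, - 9.95, - 9, - 7, - 4, - 3,- 3 , - 3/2 , - 5/4,1/11,1,4,4.05, 5, 6,6, 7,8] 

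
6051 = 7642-1591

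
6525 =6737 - 212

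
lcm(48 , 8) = 48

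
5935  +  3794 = 9729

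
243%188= 55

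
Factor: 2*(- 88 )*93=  - 2^4 * 3^1*11^1 * 31^1  =  -16368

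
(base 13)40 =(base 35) 1H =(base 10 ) 52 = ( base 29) 1N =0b110100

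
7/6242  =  7/6242= 0.00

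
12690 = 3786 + 8904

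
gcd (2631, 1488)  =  3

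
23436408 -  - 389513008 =412949416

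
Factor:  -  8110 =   -  2^1 * 5^1 * 811^1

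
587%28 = 27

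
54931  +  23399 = 78330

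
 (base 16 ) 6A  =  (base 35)31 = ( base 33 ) 37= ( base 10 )106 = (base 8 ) 152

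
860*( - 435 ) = - 374100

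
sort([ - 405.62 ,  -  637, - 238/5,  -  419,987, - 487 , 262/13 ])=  [-637 , - 487, - 419, - 405.62, - 238/5,262/13  ,  987]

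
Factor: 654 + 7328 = 2^1  *13^1*307^1 = 7982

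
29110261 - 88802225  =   - 59691964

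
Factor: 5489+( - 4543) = 946 = 2^1*11^1* 43^1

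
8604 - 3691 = 4913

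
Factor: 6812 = 2^2 * 13^1*131^1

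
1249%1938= 1249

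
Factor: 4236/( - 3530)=-2^1*3^1 * 5^(-1) = - 6/5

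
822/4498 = 411/2249 = 0.18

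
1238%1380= 1238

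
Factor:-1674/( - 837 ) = 2^1=2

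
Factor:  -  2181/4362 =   -  1/2 = -2^ ( -1 ) 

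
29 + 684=713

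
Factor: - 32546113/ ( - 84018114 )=2^( - 1)*3^( - 3 )*17^( - 1) * 19^( - 1 ) * 2237^1*4817^( - 1)*14549^1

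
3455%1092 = 179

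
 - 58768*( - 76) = 4466368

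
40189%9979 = 273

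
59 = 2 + 57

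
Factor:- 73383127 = - 73383127^1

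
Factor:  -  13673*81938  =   - 2^1*11^2*53^1 * 113^1*773^1=- 1120338274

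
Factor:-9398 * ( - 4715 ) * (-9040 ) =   -  400576592800 = -2^5*5^2 * 23^1*37^1*41^1  *  113^1*127^1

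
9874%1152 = 658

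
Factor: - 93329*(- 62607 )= 5843048703 =3^1*41^1*509^1*93329^1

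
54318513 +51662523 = 105981036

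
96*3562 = 341952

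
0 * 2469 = 0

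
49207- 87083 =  - 37876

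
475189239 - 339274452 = 135914787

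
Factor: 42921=3^2 * 19^1 * 251^1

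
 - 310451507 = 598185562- 908637069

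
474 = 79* 6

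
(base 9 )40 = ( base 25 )1B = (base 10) 36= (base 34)12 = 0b100100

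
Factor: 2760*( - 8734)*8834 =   -  212950990560=- 2^5*3^1*5^1*7^1*11^1*23^1*397^1*631^1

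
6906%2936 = 1034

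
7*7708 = 53956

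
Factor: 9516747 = 3^1*67^1*113^1*419^1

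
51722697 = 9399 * 5503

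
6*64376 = 386256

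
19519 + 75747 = 95266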